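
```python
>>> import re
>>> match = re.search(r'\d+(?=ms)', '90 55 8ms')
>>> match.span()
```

(6, 7)

Lookahead/lookbehind check context without consuming it, so the matched span excludes the asserted characters.
`re.search` scans for the first position where the pattern succeeds.
The match spans [6:7] → '8'.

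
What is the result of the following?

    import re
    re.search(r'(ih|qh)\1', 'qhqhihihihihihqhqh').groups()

('qh',)

The match spans [0:4] → 'qhqh'.
Captured: group 1 = 'qh'.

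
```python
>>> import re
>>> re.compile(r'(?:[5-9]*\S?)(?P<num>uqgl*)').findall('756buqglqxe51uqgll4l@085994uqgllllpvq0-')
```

['uqgl', 'uqgll', 'uqgllll']

Pattern: zero or more of a character in [5-9], then optionally a non-whitespace character (non-capturing group); then the literal 'uqg', then zero or more of the literal 'l' (captured as 'num').
`findall` collects group 1 from each match (3 total).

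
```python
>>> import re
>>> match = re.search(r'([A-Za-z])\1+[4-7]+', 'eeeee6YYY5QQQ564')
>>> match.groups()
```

`\1` is not a pattern — it's the concrete string captured by group 1, re-applied verbatim.
Unlike `match`, `search` isn't anchored — it looks for the pattern anywhere in the string.
The match spans [0:6] → 'eeeee6'.
Captured: group 1 = 'e'.

('e',)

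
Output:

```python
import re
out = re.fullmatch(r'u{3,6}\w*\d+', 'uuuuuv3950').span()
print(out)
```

(0, 10)

`re.fullmatch` is like wrapping the pattern in `^…$` (in single-line mode).
The match spans [0:10] → 'uuuuuv3950'.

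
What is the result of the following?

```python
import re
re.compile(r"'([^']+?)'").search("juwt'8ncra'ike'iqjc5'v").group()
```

"'8ncra'"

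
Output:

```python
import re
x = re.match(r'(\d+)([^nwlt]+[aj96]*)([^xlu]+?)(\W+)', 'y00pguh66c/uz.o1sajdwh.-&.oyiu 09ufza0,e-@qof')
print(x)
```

This matches one or more of a digit (captured); then one or more of any character except [nwlt], then zero or more of one of [aj96] (captured); then one or more of any character except [xlu] (lazy) (captured); then one or more of a non-word character (captured).
`re.match` won't scan ahead — the pattern has to work from the very first character.
Here the string doesn't start with a match, so the call returns None.

None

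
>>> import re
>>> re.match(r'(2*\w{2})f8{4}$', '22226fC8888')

Pattern: zero or more of a literal '2', then exactly 2 of a word character (captured); then the literal 'f', then exactly 4 of the literal '8'; then anchored at the end.
`re.match` won't scan ahead — the pattern has to work from the very first character.
Here the pattern fails at index 0, so the call returns None.

None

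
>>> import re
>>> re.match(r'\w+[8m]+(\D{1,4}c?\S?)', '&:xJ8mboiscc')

None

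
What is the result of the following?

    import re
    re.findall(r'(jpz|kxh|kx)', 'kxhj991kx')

The regex engine tests alternatives in the order written; an earlier branch that matches wins even if a later one would match more.
Walking the string: at [0:3] match 'kxh', group 1 = 'kxh'; at [7:9] match 'kx', group 1 = 'kx'.
`findall` collects group 1 from each match (2 total).

['kxh', 'kx']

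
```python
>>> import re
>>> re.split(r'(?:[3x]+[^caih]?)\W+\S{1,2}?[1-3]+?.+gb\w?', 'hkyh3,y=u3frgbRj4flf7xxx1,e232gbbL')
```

['hkyh3,y=u3frgbRj4flf7', 'L']

The pattern matches one or more of one of [3x], then optionally any character except [caih] (non-capturing group); then one or more of a non-word character, then 1 to 2 of a non-whitespace character (lazy), then one or more of a character in [1-3] (lazy); then one or more of any character, then the literal 'gb', then optionally a word character.
Matches to split on: at [21:33] → 'xxx1,e232gbb'.
Each match becomes a cut point; 2 segments remain.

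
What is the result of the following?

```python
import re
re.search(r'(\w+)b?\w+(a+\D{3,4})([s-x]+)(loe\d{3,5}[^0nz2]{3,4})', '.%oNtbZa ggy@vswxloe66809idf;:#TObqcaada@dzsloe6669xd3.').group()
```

'TObqcaada@dzsloe6669xd3.'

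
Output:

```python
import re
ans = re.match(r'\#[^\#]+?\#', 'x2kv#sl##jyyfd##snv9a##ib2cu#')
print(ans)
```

`re.match` only tries the pattern at the start of the string.
Here the string doesn't start with a match, so the call returns None.

None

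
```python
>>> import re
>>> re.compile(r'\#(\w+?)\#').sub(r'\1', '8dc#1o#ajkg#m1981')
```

Matches: at [3:7] → '#1o#'.
Each match is replaced using the text its own group 1 captured.

'8dc1oajkg#m1981'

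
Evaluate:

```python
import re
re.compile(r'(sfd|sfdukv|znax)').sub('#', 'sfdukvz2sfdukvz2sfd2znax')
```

'#ukvz2#ukvz2#2#'

Branches in `(...|...)` are attempted left-to-right; the first branch that allows the whole pattern to succeed is taken.
Each match is replaced by '#'.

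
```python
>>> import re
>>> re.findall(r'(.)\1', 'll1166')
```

`\1` has to match the exact text group 1 already captured.
Scanning left to right: at [0:2] match 'll', group 1 = 'l'; at [2:4] match '11', group 1 = '1'; at [4:6] match '66', group 1 = '6'.
One capturing group, so `findall` returns just the captured substring from each match — 3 in all.

['l', '1', '6']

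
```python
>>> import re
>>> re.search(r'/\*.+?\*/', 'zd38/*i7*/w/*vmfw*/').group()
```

The match spans [4:10] → '/*i7*/'.

'/*i7*/'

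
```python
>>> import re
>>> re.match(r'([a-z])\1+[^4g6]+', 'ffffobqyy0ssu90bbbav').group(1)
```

'f'

A backreference is literal: `\1` must see the identical characters the first group matched.
`re.match` only tries the pattern at the start of the string.
The match spans [0:20] → 'ffffobqyy0ssu90bbbav'.
Captured: group 1 = 'f'.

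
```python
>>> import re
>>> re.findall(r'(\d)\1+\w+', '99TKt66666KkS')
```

['9']

A backreference is literal: `\1` must see the identical characters the first group matched.
`findall` collects group 1 from the one match (1 total).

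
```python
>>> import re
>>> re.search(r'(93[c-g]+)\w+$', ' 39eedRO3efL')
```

None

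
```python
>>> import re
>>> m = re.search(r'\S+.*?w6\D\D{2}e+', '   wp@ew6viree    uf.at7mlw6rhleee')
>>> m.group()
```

'wp@ew6viree    uf.at7mlw6rhleee'

Pattern: one or more of a non-whitespace character, then zero or more of any character (lazy), then the literal 'w6'; then a non-digit, then exactly 2 of a non-digit, then one or more of a literal 'e'.
The match spans [3:34] → 'wp@ew6viree    uf.at7mlw6rhleee'.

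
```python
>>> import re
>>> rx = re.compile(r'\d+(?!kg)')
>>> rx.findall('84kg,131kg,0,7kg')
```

The negative lookahead/lookbehind blocks any match where the forbidden context is present.
With no groups in the pattern, `findall` gives back each whole match — 3 here.

['8', '13', '0']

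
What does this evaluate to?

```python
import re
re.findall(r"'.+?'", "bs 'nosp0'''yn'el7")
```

["'nosp0'", "''yn'"]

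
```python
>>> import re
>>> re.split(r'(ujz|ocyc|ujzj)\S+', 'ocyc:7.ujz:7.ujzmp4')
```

['', 'ocyc', '']

Matches to split on: at [0:19] → 'ocyc:7.ujz:7.ujzmp4'.
Because the pattern has a capturing group, `split` also inserts each captured text between the pieces.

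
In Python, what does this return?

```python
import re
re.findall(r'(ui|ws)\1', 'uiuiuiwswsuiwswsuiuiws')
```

['ui', 'ws', 'ws', 'ui']

A backreference is literal: `\1` must see the identical characters the first group matched.
Matches: at [0:4] match 'uiui', group 1 = 'ui'; at [6:10] match 'wsws', group 1 = 'ws'; at [12:16] match 'wsws', group 1 = 'ws'; at [16:20] match 'uiui', group 1 = 'ui'.
With a single group, `findall` returns only what that group captured — 4 items.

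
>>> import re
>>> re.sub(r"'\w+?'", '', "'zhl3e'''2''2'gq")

"'gq"

Each match is replaced by ''.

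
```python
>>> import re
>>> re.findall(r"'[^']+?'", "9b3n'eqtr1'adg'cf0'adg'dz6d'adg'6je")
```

Matches: at [4:11] → "'eqtr1'"; at [14:19] → "'cf0'"; at [22:28] → "'dz6d'".
Since nothing is captured, `findall` lists the 3 matched substrings directly.

["'eqtr1'", "'cf0'", "'dz6d'"]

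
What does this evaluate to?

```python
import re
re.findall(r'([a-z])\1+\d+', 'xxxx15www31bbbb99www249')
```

A backreference is literal: `\1` must see the identical characters the first group matched.
With a single group, `findall` returns only what that group captured — 4 items.

['x', 'w', 'b', 'w']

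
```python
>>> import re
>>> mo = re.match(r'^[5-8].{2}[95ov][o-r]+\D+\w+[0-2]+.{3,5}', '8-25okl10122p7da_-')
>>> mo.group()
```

Pattern: anchored at the start of the string; then a character in [5-8], then exactly 2 of any character, then one of [95ov]; then one or more of a character in [o-r], then one or more of a non-digit; then one or more of a word character, then one or more of a character in [0-2], then 3 to 5 of any character.
`match` is anchored at position 0; if the pattern doesn't fit there, it returns None.
The match spans [0:17] → '8-25okl10122p7da_'.

'8-25okl10122p7da_'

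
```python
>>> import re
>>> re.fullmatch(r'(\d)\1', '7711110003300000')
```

None

`\1` is not a pattern — it's the concrete string captured by group 1, re-applied verbatim.
`fullmatch` succeeds only if the pattern covers the string from start to end.
Here the pattern can't cover the whole string, so the call returns None.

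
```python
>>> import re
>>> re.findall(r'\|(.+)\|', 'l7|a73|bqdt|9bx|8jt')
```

['a73|bqdt|9bx']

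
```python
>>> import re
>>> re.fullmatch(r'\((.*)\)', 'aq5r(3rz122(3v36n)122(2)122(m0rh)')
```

None

For `fullmatch`, every character of the input must be accounted for by the pattern.
Here there's no way to consume every character, so the call returns None.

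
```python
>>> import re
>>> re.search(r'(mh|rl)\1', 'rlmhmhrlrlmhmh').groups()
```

The match spans [2:6] → 'mhmh'.
Captured: group 1 = 'mh'.

('mh',)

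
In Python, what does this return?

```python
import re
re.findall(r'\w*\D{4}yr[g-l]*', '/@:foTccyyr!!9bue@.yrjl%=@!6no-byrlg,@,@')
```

['foTccyyr', '9bue@.yrjl', '6no-byrlg']

This matches zero or more of a word character, then exactly 4 of a non-digit; then the literal 'yr', then zero or more of a character in [g-l].
Scanning left to right: at [3:11] → 'foTccyyr'; at [13:23] → '9bue@.yrjl'; at [27:36] → '6no-byrlg'.
Since nothing is captured, `findall` lists the 3 matched substrings directly.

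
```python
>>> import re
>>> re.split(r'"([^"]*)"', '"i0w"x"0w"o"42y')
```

Matches to split on: at [0:5] → '"i0w"'; at [6:10] → '"0w"'.
With a capturing group present, the delimiter's captured portion is kept in the result list.

['', 'i0w', 'x', '0w', 'o"42y']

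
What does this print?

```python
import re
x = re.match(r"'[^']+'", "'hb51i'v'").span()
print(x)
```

(0, 7)

With `match`, the pattern is implicitly anchored at the beginning.
The match spans [0:7] → "'hb51i'".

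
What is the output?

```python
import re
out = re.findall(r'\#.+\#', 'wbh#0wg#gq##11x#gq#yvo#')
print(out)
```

No capturing groups, so `findall` returns the 1 full match string.

['#0wg#gq##11x#gq#yvo#']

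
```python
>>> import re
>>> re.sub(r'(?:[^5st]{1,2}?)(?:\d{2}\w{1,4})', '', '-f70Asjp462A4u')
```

`sub` substitutes '' at each match site.

''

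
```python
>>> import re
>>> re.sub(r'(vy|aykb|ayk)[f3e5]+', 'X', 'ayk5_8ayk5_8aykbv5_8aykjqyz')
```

Matches: at [0:4] → 'ayk5'; at [6:10] → 'ayk5'.
`sub` substitutes 'X' at each match site.

'X_8X_8aykbv5_8aykjqyz'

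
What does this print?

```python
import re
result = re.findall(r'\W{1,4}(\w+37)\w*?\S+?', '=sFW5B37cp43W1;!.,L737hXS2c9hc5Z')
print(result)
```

['sFW5B37', 'L737']

Pattern: 1 to 4 of a non-word character; then one or more of a word character, then the literal '37' (captured); then zero or more of a word character (lazy), then one or more of a non-whitespace character (lazy).
Scanning left to right: at [0:9] match '=sFW5B37c', group 1 = 'sFW5B37'; at [14:23] match ';!.,L737h', group 1 = 'L737'.
`findall` collects group 1 from each match (2 total).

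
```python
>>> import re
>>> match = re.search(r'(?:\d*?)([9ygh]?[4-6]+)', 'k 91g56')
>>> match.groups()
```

('g56',)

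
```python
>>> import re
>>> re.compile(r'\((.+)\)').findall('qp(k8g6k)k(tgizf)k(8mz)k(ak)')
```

['k8g6k)k(tgizf)k(8mz)k(ak']

One capturing group, so `findall` returns just the captured substring from the one match — 1 in all.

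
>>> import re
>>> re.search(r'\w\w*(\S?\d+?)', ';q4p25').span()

This matches a word character, then zero or more of a word character; then optionally a non-whitespace character, then one or more of a digit (lazy) (captured).
The match spans [1:6] → 'q4p25'.

(1, 6)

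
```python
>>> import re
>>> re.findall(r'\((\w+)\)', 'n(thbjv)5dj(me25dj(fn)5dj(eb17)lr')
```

['thbjv', 'fn', 'eb17']

Because there's exactly one group, `findall` drops the full match and keeps group 1 from each hit.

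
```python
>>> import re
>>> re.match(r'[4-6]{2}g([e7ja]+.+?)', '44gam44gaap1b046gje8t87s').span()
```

(0, 5)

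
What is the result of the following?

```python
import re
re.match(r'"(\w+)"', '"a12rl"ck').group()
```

With `match`, the pattern is implicitly anchored at the beginning.
The match spans [0:7] → '"a12rl"'.
Captured: group 1 = 'a12rl'.

'"a12rl"'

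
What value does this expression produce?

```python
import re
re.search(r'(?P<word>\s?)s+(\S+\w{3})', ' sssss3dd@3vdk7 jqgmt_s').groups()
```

(' ', '3dd@3vdk7')

The match spans [0:15] → ' sssss3dd@3vdk7'.
Captured: group 1 = ' ', group 2 = '3dd@3vdk7'.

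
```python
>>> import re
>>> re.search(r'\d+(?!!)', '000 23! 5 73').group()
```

'000'

The negative lookahead/lookbehind blocks any match where the forbidden context is present.
The match spans [0:3] → '000'.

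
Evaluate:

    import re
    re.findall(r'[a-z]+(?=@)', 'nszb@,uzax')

The `(?=…)`/`(?<=…)` assertion just peeks at neighbouring text; it doesn't advance the match position.
Walking the string: at [0:4] → 'nszb'.
`findall` yields the raw match text (1 of them) because the pattern has no groups.

['nszb']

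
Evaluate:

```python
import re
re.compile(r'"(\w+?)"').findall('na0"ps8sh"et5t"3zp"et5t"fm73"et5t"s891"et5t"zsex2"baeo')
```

['ps8sh', '3zp', 'fm73', 's891', 'zsex2']

Scanning left to right: at [3:10] match '"ps8sh"', group 1 = 'ps8sh'; at [14:19] match '"3zp"', group 1 = '3zp'; at [23:29] match '"fm73"', group 1 = 'fm73'; at [33:39] match '"s891"', group 1 = 's891'; at [43:50] match '"zsex2"', group 1 = 'zsex2'.
One capturing group, so `findall` returns just the captured substring from each match — 5 in all.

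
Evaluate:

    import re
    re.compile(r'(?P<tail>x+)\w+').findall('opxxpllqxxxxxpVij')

['xx']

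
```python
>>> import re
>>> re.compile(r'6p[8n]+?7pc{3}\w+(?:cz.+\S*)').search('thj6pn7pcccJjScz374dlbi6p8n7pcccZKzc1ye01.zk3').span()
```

(3, 45)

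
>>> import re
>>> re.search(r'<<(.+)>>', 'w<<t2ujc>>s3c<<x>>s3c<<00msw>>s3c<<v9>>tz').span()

Unlike `match`, `search` isn't anchored — it looks for the pattern anywhere in the string.
The match spans [1:39] → '<<t2ujc>>s3c<<x>>s3c<<00msw>>s3c<<v9>>'.
Captured: group 1 = 't2ujc>>s3c<<x>>s3c<<00msw>>s3c<<v9'.

(1, 39)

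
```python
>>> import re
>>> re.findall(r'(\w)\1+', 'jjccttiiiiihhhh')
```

['j', 'c', 't', 'i', 'h']

A backreference is literal: `\1` must see the identical characters the first group matched.
Matches: at [0:2] match 'jj', group 1 = 'j'; at [2:4] match 'cc', group 1 = 'c'; at [4:6] match 'tt', group 1 = 't'; at [6:11] match 'iiiii', group 1 = 'i'; at [11:15] match 'hhhh', group 1 = 'h'.
Because there's exactly one group, `findall` drops the full match and keeps group 1 from each hit.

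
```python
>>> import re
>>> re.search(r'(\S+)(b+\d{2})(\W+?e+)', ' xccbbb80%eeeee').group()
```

Pattern: one or more of a non-whitespace character (captured); then one or more of a literal 'b', then exactly 2 of a digit (captured); then one or more of a non-word character (lazy), then one or more of a literal 'e' (captured).
Unlike `match`, `search` isn't anchored — it looks for the pattern anywhere in the string.
The match spans [1:15] → 'xccbbb80%eeeee'.
Captured: group 1 = 'xccbb', group 2 = 'b80', group 3 = '%eeeee'.

'xccbbb80%eeeee'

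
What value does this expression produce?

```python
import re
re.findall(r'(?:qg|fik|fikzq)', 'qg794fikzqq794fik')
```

Alternation isn't longest-match — the leftmost alternative that fits at this position is chosen.
`findall` yields the raw match text (3 of them) because the pattern has no groups.

['qg', 'fik', 'fik']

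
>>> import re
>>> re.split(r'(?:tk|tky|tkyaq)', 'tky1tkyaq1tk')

`|` is ordered: at each position the engine commits to the first alternative that works.
Matches to split on: at [0:2] → 'tk'; at [4:6] → 'tk'; at [10:12] → 'tk'.
Splitting on the pattern gives 4 pieces.

['', 'y1', 'yaq1', '']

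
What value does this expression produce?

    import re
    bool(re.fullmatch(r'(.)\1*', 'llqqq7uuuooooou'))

False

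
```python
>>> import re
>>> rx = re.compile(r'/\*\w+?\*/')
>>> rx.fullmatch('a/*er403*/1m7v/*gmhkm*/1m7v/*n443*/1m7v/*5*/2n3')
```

None

`re.fullmatch` requires the pattern to consume the entire string.
Here there's no way to consume every character, so the call returns None.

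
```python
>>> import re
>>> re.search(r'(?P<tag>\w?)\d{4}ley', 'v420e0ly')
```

The pattern matches optionally a word character (captured as 'tag'); then exactly 4 of a digit, then the literal 'ley'.
`re.search` tries every starting position until one works.
Here no position works, so the call returns None.

None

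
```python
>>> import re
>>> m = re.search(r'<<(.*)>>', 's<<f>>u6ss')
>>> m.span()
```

`re.search` tries every starting position until one works.
The match spans [1:6] → '<<f>>'.
Captured: group 1 = 'f'.

(1, 6)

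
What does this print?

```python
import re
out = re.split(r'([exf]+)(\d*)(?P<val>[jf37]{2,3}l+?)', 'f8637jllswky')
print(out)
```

['', 'f', '863', '7jl', 'lswky']

The pattern matches one or more of one of [exf] (captured); then zero or more of a digit (captured); then 2 to 3 of one of [jf37], then one or more of a literal 'l' (lazy) (captured as 'val').
A non-greedy quantifier consumes as few characters as it can — just enough that the remainder of the pattern still matches from where it stops; whatever follows it matches normally.
Matches to split on: at [0:7] → 'f8637jl'.
Because the pattern has a capturing group, `split` also inserts each captured text between the pieces.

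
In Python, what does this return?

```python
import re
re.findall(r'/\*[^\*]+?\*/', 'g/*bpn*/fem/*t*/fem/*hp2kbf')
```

['/*bpn*/', '/*t*/']

Walking the string: at [1:8] → '/*bpn*/'; at [11:16] → '/*t*/'.
With no groups in the pattern, `findall` gives back each whole match — 2 here.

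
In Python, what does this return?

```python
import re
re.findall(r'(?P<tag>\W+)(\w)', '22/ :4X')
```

[('/ :', '4')]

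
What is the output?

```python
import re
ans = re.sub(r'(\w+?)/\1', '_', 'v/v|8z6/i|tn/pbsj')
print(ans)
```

_|8z6/i|tn/pbsj

A backreference is literal: `\1` must see the identical characters the first group matched.
Matches: at [0:3] → 'v/v'.
`sub` substitutes '_' at each match site.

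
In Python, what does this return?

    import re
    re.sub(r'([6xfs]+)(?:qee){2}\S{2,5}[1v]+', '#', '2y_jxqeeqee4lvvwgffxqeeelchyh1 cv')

This matches one or more of one of [6xfs] (captured); then the literal 'qee' repeated 2 times, then 2 to 5 of a non-whitespace character, then one or more of one of [1v].
Each match is replaced by '#'.

'2y_j#wgffxqeeelchyh1 cv'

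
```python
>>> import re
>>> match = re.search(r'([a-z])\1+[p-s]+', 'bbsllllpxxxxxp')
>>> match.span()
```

(0, 3)

`\1` is not a pattern — it's the concrete string captured by group 1, re-applied verbatim.
The match spans [0:3] → 'bbs'.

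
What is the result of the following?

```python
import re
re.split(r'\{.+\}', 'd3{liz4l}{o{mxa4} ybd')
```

['d3', ' ybd']

`split` removes every match and returns the 2 fragments in between.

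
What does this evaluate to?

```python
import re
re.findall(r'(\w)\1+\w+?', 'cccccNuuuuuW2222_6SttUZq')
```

['c', 'u', '2', 't']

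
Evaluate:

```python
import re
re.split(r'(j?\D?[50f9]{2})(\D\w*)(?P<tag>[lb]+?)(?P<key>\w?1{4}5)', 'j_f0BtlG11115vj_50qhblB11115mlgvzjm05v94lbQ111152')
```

Pattern: optionally a literal 'j', then optionally a non-digit, then exactly 2 of one of [50f9] (captured); then a non-digit, then zero or more of a word character (captured); then one or more of one of [lb] (lazy) (captured as 'tag'); then optionally a word character, then exactly 4 of the literal '1', then a literal '5' (captured as 'key').
Because the pattern has a capturing group, `split` also inserts each captured text between the pieces.

['', 'j_f0', 'BtlG11115vj_50qhblB11115mlgvzjm05v94l', 'b', 'Q11115', '2']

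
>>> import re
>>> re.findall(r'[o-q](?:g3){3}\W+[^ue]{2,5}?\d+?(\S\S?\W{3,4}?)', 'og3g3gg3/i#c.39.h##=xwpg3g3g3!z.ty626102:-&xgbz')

A non-greedy quantifier consumes as few characters as it can — just enough that the remainder of the pattern still matches from where it stops; whatever follows it matches normally.
Because there's exactly one group, `findall` drops the full match and keeps group 1 from the one hit.

['02:-&']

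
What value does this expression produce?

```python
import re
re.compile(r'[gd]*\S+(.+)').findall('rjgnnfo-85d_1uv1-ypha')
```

['a']

This matches zero or more of one of [gd], then one or more of a non-whitespace character; then one or more of any character (captured).
Walking the string: at [0:21] match 'rjgnnfo-85d_1uv1-ypha', group 1 = 'a'.
Because there's exactly one group, `findall` drops the full match and keeps group 1 from the one hit.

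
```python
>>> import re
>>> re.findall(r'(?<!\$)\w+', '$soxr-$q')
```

The negative lookahead/lookbehind blocks any match where the forbidden context is present.
`findall` yields the raw match text (1 of them) because the pattern has no groups.

['oxr']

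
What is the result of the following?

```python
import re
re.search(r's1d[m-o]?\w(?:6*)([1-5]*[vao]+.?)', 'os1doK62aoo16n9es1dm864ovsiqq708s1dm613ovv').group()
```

's1doK62aoo1'

The match spans [1:12] → 's1doK62aoo1'.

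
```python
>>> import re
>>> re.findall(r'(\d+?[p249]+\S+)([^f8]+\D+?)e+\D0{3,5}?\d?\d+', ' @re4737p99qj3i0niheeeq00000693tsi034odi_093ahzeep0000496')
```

[('4737p99qj3i0niheeeq00000693tsi034odi_093ah', 'ze')]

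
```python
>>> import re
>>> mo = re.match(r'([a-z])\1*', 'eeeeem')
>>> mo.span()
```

`re.match` won't scan ahead — the pattern has to work from the very first character.
The match spans [0:5] → 'eeeee'.

(0, 5)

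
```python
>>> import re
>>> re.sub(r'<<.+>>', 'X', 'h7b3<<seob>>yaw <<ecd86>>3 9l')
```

'h7b3X3 9l'

`sub` substitutes 'X' at each match site.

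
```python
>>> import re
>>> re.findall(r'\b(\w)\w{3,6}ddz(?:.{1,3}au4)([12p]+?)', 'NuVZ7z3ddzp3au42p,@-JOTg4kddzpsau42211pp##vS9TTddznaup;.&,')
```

[('N', '2'), ('J', '2')]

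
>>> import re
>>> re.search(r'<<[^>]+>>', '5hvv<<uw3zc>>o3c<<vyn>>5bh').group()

'<<uw3zc>>'

`re.search` tries every starting position until one works.
The match spans [4:13] → '<<uw3zc>>'.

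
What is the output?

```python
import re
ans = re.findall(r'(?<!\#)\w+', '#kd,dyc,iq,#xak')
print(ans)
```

The negative lookaround is zero-width — it rules out positions where the adjacent text would match, without consuming anything.
Scanning left to right: at [2:3] → 'd'; at [4:7] → 'dyc'; at [8:10] → 'iq'; at [13:15] → 'ak'.
Since nothing is captured, `findall` lists the 4 matched substrings directly.

['d', 'dyc', 'iq', 'ak']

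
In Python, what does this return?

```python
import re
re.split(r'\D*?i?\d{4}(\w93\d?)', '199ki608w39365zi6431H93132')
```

['199ki608w39365', 'H931', '32']

Pattern: zero or more of a non-digit (lazy), then optionally the literal 'i', then exactly 4 of a digit; then a word character, then the literal '93', then optionally a digit (captured).
With a capturing group present, the delimiter's captured portion is kept in the result list.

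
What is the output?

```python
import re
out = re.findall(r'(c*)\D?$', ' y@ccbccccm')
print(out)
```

['cccc', '']

With a single group, `findall` returns only what that group captured — 2 items.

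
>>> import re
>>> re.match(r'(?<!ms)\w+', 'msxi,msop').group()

'msxi'

Because the assertion is negative and zero-width, positions next to the forbidden text are skipped.
With `match`, the pattern is implicitly anchored at the beginning.
The match spans [0:4] → 'msxi'.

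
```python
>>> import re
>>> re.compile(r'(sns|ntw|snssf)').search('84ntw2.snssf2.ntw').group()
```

'ntw'

The match spans [2:5] → 'ntw'.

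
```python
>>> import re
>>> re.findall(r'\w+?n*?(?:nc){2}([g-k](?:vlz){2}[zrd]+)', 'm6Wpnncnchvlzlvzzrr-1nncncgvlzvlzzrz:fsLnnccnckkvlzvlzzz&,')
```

This matches one or more of a word character (lazy); then zero or more of the literal 'n' (lazy), then the literal 'nc' repeated 2 times; then a character in [g-k], then the literal 'vlz' repeated 2 times, then one or more of one of [zrd] (captured).
With a single group, `findall` returns only what that group captured — 1 item.

['gvlzvlzzrz']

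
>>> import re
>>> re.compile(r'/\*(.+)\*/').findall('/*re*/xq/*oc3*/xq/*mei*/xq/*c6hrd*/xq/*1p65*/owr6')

Matches: at [0:45] match '/*re*/xq/*oc3*/xq/*mei*/xq/*c6hrd*/xq/*1p65*/', group 1 = 're*/xq/*oc3*/xq/*mei*/xq/*c6hrd*/xq/*1p65'.
`findall` collects group 1 from the one match (1 total).

['re*/xq/*oc3*/xq/*mei*/xq/*c6hrd*/xq/*1p65']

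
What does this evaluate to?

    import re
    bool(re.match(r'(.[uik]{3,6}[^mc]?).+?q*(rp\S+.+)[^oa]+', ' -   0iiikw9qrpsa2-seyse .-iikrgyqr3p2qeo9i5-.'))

False

`re.match` only tries the pattern at the start of the string.
Here the pattern fails at index 0, so the call returns None, and `bool(None)` is False.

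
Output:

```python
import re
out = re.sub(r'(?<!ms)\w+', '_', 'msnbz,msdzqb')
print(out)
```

_,_

A negative assertion filters positions out without eating any characters.
Matches: at [0:5] → 'msnbz'; at [6:12] → 'msdzqb'.
Each match is replaced by '_'.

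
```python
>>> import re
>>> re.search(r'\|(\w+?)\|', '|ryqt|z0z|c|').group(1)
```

`search` walks the string left to right and returns the first match it finds.
The match spans [0:6] → '|ryqt|'.
Captured: group 1 = 'ryqt'.

'ryqt'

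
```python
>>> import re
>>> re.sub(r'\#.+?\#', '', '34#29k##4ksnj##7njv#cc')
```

'34cc'

Matches: at [2:7] → '#29k#'; at [7:14] → '#4ksnj#'; at [14:20] → '#7njv#'.
`sub` substitutes '' at each match site.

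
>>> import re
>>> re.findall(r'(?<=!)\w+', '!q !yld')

['q', 'yld']

The positive lookaround only admits positions where the adjacent text matches; those characters stay outside the span.
Since nothing is captured, `findall` lists the 2 matched substrings directly.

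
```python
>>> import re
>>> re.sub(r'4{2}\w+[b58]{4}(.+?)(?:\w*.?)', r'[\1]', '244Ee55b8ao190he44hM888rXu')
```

The pattern matches exactly 2 of the literal '4', then one or more of a word character, then exactly 4 of one of [b58]; then one or more of any character (lazy) (captured); then zero or more of a word character, then optionally any character (non-capturing group).
With the lazy modifier that quantifier settles for the fewest repetitions that let the rest of the pattern succeed (the atoms after it are unaffected and can still be greedy).
Matches: at [1:26] → '44Ee55b8ao190he44hM888rXu'.
`\1` in the replacement pulls in group 1's text for each match.

'2[a]'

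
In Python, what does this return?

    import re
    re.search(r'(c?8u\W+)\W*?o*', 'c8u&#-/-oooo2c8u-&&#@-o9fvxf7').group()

'c8u&#-/-oooo'

Pattern: optionally a literal 'c', then the literal '8u', then one or more of a non-word character (captured); then zero or more of a non-word character (lazy), then zero or more of a literal 'o'.
`re.search` scans for the first position where the pattern succeeds.
The match spans [0:12] → 'c8u&#-/-oooo'.
Captured: group 1 = 'c8u&#-/-'.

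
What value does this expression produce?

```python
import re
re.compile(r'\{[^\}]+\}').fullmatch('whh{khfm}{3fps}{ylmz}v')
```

None

`re.fullmatch` is like wrapping the pattern in `^…$` (in single-line mode).
Here the string isn't matched end-to-end, so the call returns None.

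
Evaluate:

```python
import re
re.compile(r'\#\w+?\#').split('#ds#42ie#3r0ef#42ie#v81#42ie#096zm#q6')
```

Each match becomes a cut point; 5 segments remain.

['', '42ie', '42ie', '42ie', 'q6']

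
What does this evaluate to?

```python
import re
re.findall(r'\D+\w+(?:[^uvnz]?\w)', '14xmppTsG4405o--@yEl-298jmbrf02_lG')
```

['xmppTsG4405o', '--@yEl-298jmbrf02_lG']

Pattern: one or more of a non-digit, then one or more of a word character; then optionally any character except [uvnz], then a word character (non-capturing group).
Scanning left to right: at [2:14] → 'xmppTsG4405o'; at [14:34] → '--@yEl-298jmbrf02_lG'.
With no groups in the pattern, `findall` gives back each whole match — 2 here.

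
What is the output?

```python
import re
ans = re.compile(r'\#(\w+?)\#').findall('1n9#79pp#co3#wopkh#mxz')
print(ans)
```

Matches: at [3:9] match '#79pp#', group 1 = '79pp'; at [12:19] match '#wopkh#', group 1 = 'wopkh'.
One capturing group, so `findall` returns just the captured substring from each match — 2 in all.

['79pp', 'wopkh']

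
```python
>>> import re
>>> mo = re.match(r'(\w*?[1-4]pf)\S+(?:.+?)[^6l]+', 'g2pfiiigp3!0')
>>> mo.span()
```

With `match`, the pattern is implicitly anchored at the beginning.
The match spans [0:12] → 'g2pfiiigp3!0'.

(0, 12)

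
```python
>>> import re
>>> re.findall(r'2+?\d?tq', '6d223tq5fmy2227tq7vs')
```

['223tq', '2227tq']

The pattern matches one or more of a literal '2' (lazy); then optionally a digit, then the literal 'tq'.
Scanning left to right: at [2:7] → '223tq'; at [11:17] → '2227tq'.
With no groups in the pattern, `findall` gives back each whole match — 2 here.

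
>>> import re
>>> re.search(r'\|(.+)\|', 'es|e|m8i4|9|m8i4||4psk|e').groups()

`re.search` scans for the first position where the pattern succeeds.
The match spans [2:23] → '|e|m8i4|9|m8i4||4psk|'.
Captured: group 1 = 'e|m8i4|9|m8i4||4psk'.

('e|m8i4|9|m8i4||4psk',)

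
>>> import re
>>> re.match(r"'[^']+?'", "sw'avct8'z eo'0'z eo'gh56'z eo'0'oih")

`re.match` only tries the pattern at the start of the string.
Here position 0 doesn't satisfy it, so the call returns None.

None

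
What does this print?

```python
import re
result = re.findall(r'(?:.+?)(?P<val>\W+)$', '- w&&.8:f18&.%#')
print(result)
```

The `?` after the quantifier makes it lazy — it takes as little as possible before letting the rest of the pattern try.
With a single group, `findall` returns only what that group captured — 1 item.

['&.%#']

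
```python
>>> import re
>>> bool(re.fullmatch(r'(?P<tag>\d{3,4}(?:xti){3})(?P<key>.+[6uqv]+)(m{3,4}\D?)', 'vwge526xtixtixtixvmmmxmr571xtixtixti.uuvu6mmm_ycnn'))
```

False

For `fullmatch`, every character of the input must be accounted for by the pattern.
Here the pattern can't cover the whole string, so the call returns None, and `bool(None)` is False.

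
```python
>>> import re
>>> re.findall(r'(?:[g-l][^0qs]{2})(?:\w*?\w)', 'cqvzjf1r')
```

['jf1r']

`findall` yields the raw match text (1 of them) because the pattern has no groups.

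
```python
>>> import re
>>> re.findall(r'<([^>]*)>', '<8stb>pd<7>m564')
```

Walking the string: at [0:6] match '<8stb>', group 1 = '8stb'; at [8:11] match '<7>', group 1 = '7'.
`findall` collects group 1 from each match (2 total).

['8stb', '7']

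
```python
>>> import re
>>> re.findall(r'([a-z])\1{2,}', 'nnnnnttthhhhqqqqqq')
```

['n', 't', 'h', 'q']

A backreference is literal: `\1` must see the identical characters the first group matched.
Walking the string: at [0:5] match 'nnnnn', group 1 = 'n'; at [5:8] match 'ttt', group 1 = 't'; at [8:12] match 'hhhh', group 1 = 'h'; at [12:18] match 'qqqqqq', group 1 = 'q'.
Because there's exactly one group, `findall` drops the full match and keeps group 1 from each hit.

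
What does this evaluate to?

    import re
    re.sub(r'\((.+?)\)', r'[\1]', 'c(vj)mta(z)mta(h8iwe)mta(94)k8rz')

A non-greedy quantifier consumes as few characters as it can — just enough that the remainder of the pattern still matches from where it stops; whatever follows it matches normally.
The replacement refers to a captured group, so each match is rewritten using its own captured text.

'c[vj]mta[z]mta[h8iwe]mta[94]k8rz'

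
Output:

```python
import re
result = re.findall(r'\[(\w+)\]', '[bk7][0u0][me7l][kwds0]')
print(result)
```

Walking the string: at [0:5] match '[bk7]', group 1 = 'bk7'; at [5:10] match '[0u0]', group 1 = '0u0'; at [10:16] match '[me7l]', group 1 = 'me7l'; at [16:23] match '[kwds0]', group 1 = 'kwds0'.
One capturing group, so `findall` returns just the captured substring from each match — 4 in all.

['bk7', '0u0', 'me7l', 'kwds0']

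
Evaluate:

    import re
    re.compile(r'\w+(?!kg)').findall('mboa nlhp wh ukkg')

['mboa', 'nlhp', 'wh', 'ukkg']

A negative assertion filters positions out without eating any characters.
Walking the string: at [0:4] → 'mboa'; at [5:9] → 'nlhp'; at [10:12] → 'wh'; at [13:17] → 'ukkg'.
`findall` yields the raw match text (4 of them) because the pattern has no groups.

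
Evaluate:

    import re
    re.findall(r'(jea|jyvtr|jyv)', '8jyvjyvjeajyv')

['jyv', 'jyv', 'jea', 'jyv']

Scanning left to right: at [1:4] match 'jyv', group 1 = 'jyv'; at [4:7] match 'jyv', group 1 = 'jyv'; at [7:10] match 'jea', group 1 = 'jea'; at [10:13] match 'jyv', group 1 = 'jyv'.
`findall` collects group 1 from each match (4 total).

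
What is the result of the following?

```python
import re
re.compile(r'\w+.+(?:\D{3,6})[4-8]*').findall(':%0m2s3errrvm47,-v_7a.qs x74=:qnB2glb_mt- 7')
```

This matches one or more of a word character, then one or more of any character; then 3 to 6 of a non-digit (non-capturing group); then zero or more of a character in [4-8].
Matches: at [2:43] → '0m2s3errrvm47,-v_7a.qs x74=:qnB2glb_mt- 7'.
`findall` yields the raw match text (1 of them) because the pattern has no groups.

['0m2s3errrvm47,-v_7a.qs x74=:qnB2glb_mt- 7']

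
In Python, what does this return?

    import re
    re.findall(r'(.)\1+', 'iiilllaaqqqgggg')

`\1` has to match the exact text group 1 already captured.
Walking the string: at [0:3] match 'iii', group 1 = 'i'; at [3:6] match 'lll', group 1 = 'l'; at [6:8] match 'aa', group 1 = 'a'; at [8:11] match 'qqq', group 1 = 'q'; at [11:15] match 'gggg', group 1 = 'g'.
One capturing group, so `findall` returns just the captured substring from each match — 5 in all.

['i', 'l', 'a', 'q', 'g']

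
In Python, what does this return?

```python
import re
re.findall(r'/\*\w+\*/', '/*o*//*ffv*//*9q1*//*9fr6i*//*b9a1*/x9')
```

['/*o*/', '/*ffv*/', '/*9q1*/', '/*9fr6i*/', '/*b9a1*/']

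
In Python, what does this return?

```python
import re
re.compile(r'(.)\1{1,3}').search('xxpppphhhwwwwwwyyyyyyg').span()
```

(0, 2)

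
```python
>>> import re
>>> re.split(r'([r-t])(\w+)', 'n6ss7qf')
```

Pattern: a character in [r-t] (captured); then one or more of a word character (captured).
Matches to split on: at [2:7] → 'ss7qf'.
With a capturing group present, the delimiter's captured portion is kept in the result list.

['n6', 's', 's7qf', '']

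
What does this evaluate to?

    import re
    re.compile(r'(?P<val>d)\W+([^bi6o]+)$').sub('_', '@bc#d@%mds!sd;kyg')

'@bc#_'

Pattern: a literal 'd' (captured as 'val'); then one or more of a non-word character; then one or more of any character except [bi6o] (captured); then anchored at the end.
Matches: at [4:17] → 'd@%mds!sd;kyg'.
`sub` substitutes '_' at each match site.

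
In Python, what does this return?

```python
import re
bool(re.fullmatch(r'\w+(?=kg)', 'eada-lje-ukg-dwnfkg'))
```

The positive lookaround only admits positions where the adjacent text matches; those characters stay outside the span.
`fullmatch` succeeds only if the pattern covers the string from start to end.
Here the pattern can't cover the whole string, so the call returns None, and `bool(None)` is False.

False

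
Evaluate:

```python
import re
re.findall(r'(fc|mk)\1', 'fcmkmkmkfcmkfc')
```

A backreference is literal: `\1` must see the identical characters the first group matched.
Scanning left to right: at [2:6] match 'mkmk', group 1 = 'mk'.
Because there's exactly one group, `findall` drops the full match and keeps group 1 from the one hit.

['mk']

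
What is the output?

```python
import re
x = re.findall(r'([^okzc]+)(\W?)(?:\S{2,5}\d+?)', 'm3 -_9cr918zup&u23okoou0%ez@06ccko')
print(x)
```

[('m3 -_9', ''), ('up&u23', ''), ('%e', '')]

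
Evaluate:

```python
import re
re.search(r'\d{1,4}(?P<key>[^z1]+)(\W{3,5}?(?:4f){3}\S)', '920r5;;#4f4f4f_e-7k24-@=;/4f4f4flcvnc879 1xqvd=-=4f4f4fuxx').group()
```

'920r5;;#4f4f4f_e-7k24-@=;/4f4f4fl'

This matches 1 to 4 of a digit; then one or more of any character except [z1] (captured as 'key'); then 3 to 5 of a non-word character (lazy), then the literal '4f' repeated 3 times, then a non-whitespace character (captured).
Unlike `match`, `search` isn't anchored — it looks for the pattern anywhere in the string.
The match spans [0:33] → '920r5;;#4f4f4f_e-7k24-@=;/4f4f4fl'.
Captured: group 1 = 'r5;;#4f4f4f_e-7k24-@', group 2 = '=;/4f4f4fl'.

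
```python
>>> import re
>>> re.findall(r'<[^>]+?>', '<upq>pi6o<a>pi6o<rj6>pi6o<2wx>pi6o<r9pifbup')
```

`findall` yields the raw match text (4 of them) because the pattern has no groups.

['<upq>', '<a>', '<rj6>', '<2wx>']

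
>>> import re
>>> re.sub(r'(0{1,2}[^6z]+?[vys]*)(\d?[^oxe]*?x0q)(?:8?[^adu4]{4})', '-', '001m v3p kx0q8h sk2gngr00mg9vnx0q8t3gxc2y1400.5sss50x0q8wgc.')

'-2gngr-c2y14-'

Pattern: 1 to 2 of a literal '0', then one or more of any character except [6z] (lazy), then zero or more of one of [vys] (captured); then optionally a digit, then zero or more of any character except [oxe] (lazy), then the literal 'x0q' (captured); then optionally the literal '8', then exactly 4 of any character except [adu4] (non-capturing group).
A `+?`/`*?`/`{m,n}?` starts at its minimum and grows only as far as needed for what follows to match.
Matches: at [0:18] → '001m v3p kx0q8h sk'; at [23:38] → '00mg9vnx0q8t3gx'; at [43:60] → '00.5sss50x0q8wgc.'.
Every occurrence is swapped for '-'.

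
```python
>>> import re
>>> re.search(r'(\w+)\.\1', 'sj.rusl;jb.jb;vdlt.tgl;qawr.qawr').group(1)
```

The match spans [8:13] → 'jb.jb'.
Captured: group 1 = 'jb'.

'jb'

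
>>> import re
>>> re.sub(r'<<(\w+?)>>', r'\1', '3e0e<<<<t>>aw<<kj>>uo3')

Matches: at [6:11] → '<<t>>'; at [13:19] → '<<kj>>'.
Each match is replaced using the text its own group 1 captured.

'3e0e<<tawkjuo3'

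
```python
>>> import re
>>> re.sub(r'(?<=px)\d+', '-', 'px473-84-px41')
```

'px--84-px-'

The positive lookaround only admits positions where the adjacent text matches; those characters stay outside the span.
Each match is replaced by '-'.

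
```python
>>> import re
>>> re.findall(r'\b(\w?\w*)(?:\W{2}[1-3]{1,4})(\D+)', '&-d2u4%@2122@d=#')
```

The pattern matches a word boundary (`\b`, zero-width); then optionally a word character, then zero or more of a word character (captured); then exactly 2 of a non-word character, then 1 to 4 of a character in [1-3] (non-capturing group); then one or more of a non-digit (captured).
Scanning left to right: at [2:16] match 'd2u4%@2122@d=#', groups = ('d2u4', '@d=#').
2 groups means the one result is a tuple of 2 captured strings — 1 here.

[('d2u4', '@d=#')]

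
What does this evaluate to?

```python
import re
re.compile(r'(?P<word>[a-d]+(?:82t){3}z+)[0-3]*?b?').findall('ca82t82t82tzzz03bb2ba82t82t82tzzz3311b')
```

['ca82t82t82tzzz', 'ba82t82t82tzzz']

Pattern: one or more of a character in [a-d], then the literal '82t' repeated 3 times, then one or more of a literal 'z' (captured as 'word'); then zero or more of a character in [0-3] (lazy), then optionally the literal 'b'.
Matches: at [0:14] match 'ca82t82t82tzzz', group 1 = 'ca82t82t82tzzz'; at [19:33] match 'ba82t82t82tzzz', group 1 = 'ba82t82t82tzzz'.
`findall` collects group 1 from each match (2 total).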